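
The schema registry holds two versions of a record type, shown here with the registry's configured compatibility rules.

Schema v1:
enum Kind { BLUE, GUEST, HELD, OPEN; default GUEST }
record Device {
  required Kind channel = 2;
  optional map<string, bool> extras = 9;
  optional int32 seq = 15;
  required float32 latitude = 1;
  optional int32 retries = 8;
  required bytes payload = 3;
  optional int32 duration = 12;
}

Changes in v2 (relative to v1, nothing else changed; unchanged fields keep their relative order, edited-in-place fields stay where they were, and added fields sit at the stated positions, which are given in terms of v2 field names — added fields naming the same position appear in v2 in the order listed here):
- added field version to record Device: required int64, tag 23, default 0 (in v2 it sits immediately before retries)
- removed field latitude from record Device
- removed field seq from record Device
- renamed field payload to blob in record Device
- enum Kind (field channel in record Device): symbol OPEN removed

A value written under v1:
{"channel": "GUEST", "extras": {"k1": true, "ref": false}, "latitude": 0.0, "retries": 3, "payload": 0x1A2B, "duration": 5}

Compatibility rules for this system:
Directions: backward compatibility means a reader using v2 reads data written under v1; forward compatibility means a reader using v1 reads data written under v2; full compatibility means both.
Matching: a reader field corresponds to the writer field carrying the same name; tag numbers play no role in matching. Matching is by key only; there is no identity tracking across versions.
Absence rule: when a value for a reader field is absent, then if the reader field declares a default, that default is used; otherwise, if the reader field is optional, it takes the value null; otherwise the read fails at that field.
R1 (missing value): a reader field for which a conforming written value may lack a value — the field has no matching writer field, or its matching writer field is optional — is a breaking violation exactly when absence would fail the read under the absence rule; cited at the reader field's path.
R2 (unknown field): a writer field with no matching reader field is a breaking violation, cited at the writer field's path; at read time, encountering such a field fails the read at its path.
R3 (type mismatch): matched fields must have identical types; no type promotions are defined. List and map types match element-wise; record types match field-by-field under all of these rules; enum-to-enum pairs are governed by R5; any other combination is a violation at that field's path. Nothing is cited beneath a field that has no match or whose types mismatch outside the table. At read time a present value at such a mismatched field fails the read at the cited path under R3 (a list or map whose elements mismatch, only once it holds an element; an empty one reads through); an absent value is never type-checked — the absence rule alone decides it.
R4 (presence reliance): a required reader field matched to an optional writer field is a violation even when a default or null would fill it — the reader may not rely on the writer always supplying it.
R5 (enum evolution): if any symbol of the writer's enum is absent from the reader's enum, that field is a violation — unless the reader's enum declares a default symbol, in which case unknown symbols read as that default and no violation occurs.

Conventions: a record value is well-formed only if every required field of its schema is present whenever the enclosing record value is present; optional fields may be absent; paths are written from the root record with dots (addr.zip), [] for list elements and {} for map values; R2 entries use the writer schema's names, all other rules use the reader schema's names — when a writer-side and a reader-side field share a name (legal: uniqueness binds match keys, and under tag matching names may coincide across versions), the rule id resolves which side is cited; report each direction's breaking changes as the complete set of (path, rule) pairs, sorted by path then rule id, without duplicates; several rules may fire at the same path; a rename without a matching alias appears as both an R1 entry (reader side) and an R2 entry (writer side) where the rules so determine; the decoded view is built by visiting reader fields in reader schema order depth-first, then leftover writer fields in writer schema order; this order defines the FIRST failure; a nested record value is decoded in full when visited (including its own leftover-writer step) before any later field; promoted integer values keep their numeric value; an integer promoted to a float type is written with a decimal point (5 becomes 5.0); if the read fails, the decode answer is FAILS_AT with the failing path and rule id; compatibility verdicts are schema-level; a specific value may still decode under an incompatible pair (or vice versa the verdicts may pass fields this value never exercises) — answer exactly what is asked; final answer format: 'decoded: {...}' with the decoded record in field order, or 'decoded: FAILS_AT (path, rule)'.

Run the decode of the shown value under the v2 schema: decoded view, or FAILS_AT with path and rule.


each type pair in Device: writer, then reader
decode (reader v2):
  channel := "GUEST"
  extras := {"k1": true, "ref": false}
  version := 0 (no value, default fills)
  retries := 3
  read fails at blob under R1 (no fill)
  => FAILS_AT (blob, R1)
the other Device changes do not affect what is asked:
  added field version to record Device: required int64, tag 23, default 0 (in v2 it sits immediately before retries) -> matters for Device compatibility verdicts, not for this value's decode
  removed field latitude from record Device -> matters for Device compatibility verdicts, not for this value's decode
  removed field seq from record Device -> matters for Device compatibility verdicts, not for this value's decode
  enum Kind (field channel in record Device): symbol OPEN removed -> inert under this dialect — no rule fires on Device and the result does not move

decoded: FAILS_AT (blob, R1)


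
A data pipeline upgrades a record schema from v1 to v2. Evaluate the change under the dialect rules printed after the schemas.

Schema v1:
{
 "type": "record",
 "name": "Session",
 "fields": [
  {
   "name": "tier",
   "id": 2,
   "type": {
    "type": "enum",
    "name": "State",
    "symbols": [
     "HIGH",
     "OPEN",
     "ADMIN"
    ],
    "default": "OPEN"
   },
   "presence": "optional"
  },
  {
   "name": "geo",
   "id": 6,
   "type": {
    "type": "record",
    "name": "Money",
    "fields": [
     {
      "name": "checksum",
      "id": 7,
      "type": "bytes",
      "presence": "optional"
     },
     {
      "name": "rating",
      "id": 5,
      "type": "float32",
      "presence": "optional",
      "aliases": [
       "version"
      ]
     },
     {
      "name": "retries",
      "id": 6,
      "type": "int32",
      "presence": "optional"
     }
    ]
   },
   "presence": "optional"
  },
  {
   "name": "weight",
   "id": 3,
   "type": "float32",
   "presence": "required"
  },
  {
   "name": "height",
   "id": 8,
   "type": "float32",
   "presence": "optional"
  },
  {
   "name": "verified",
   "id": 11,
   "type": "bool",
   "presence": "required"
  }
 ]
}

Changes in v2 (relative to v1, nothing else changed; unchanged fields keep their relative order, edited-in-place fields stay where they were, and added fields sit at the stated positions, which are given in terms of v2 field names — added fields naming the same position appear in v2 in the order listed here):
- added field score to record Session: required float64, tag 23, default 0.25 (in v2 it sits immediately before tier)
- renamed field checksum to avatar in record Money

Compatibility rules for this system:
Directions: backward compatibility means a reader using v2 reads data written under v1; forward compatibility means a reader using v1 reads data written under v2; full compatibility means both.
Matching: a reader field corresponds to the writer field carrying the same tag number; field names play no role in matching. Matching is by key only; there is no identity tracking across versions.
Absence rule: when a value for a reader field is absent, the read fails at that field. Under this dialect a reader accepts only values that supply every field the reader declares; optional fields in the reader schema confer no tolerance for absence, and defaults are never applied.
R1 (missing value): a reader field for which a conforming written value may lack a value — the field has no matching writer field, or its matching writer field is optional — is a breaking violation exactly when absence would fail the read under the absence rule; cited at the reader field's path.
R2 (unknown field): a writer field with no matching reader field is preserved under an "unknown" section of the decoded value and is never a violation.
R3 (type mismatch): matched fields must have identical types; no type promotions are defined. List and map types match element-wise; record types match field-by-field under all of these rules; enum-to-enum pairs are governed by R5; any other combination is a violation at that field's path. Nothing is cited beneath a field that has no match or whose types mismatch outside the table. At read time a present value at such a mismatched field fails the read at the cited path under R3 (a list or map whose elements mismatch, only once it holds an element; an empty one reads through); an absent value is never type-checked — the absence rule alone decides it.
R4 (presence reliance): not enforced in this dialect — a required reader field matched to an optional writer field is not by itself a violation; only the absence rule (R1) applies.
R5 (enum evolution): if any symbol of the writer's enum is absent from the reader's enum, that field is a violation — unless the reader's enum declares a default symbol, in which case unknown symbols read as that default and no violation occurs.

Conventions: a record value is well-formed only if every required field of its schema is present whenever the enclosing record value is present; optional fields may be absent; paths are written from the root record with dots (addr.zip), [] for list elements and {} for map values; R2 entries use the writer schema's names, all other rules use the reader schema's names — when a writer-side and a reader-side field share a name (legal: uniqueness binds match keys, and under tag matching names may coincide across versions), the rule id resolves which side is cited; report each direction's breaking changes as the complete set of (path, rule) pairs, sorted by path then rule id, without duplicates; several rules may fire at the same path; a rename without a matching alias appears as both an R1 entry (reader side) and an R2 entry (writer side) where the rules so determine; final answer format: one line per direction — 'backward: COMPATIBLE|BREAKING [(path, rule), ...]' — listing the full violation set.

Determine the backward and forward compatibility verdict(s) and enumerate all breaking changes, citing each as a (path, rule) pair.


in Session below, arrows point writer -> reader
backward analysis of Session with v2 as reader and v1 as writer:
  score has no writer counterpart
  tier: paired with writer tier (State -> State; writer optional)
  geo: paired with writer geo (Money -> Money; writer optional)
  weight: paired with writer weight (float32 -> float32; writer required)
  height: paired with writer height (float32 -> float32; writer optional)
  verified: paired with writer verified (bool -> bool; writer required)
  geo.avatar: paired with writer geo.checksum (bytes -> bytes; writer optional)
  geo.rating: paired with writer geo.rating (float32 -> float32; writer optional)
  geo.retries: paired with writer geo.retries (int32 -> int32; writer optional)
  R1 fires at geo
  R1 fires at geo.avatar
  R1 fires at geo.rating
  R1 fires at geo.retries
  R1 fires at height
  R1 fires at score
  R1 fires at tier
  => backward verdict for Session: BREAKING, 7 violation(s)
forward analysis of Session with v1 as reader and v2 as writer:
  tier: paired with writer tier (State -> State; writer optional)
  geo: paired with writer geo (Money -> Money; writer optional)
  weight: paired with writer weight (float32 -> float32; writer required)
  height: paired with writer height (float32 -> float32; writer optional)
  verified: paired with writer verified (bool -> bool; writer required)
  score (writer side), unknown to reader
  geo.checksum: paired with writer geo.avatar (bytes -> bytes; writer optional)
  geo.rating: paired with writer geo.rating (float32 -> float32; writer optional)
  geo.retries: paired with writer geo.retries (int32 -> int32; writer optional)
  R1 fires at geo
  R1 fires at geo.checksum
  R1 fires at geo.rating
  R1 fires at geo.retries
  R1 fires at height
  R1 fires at tier
  => forward verdict for Session: BREAKING, 6 violation(s)

backward: BREAKING [(geo, R1), (geo.avatar, R1), (geo.rating, R1), (geo.retries, R1), (height, R1), (score, R1), (tier, R1)]; forward: BREAKING [(geo, R1), (geo.checksum, R1), (geo.rating, R1), (geo.retries, R1), (height, R1), (tier, R1)]


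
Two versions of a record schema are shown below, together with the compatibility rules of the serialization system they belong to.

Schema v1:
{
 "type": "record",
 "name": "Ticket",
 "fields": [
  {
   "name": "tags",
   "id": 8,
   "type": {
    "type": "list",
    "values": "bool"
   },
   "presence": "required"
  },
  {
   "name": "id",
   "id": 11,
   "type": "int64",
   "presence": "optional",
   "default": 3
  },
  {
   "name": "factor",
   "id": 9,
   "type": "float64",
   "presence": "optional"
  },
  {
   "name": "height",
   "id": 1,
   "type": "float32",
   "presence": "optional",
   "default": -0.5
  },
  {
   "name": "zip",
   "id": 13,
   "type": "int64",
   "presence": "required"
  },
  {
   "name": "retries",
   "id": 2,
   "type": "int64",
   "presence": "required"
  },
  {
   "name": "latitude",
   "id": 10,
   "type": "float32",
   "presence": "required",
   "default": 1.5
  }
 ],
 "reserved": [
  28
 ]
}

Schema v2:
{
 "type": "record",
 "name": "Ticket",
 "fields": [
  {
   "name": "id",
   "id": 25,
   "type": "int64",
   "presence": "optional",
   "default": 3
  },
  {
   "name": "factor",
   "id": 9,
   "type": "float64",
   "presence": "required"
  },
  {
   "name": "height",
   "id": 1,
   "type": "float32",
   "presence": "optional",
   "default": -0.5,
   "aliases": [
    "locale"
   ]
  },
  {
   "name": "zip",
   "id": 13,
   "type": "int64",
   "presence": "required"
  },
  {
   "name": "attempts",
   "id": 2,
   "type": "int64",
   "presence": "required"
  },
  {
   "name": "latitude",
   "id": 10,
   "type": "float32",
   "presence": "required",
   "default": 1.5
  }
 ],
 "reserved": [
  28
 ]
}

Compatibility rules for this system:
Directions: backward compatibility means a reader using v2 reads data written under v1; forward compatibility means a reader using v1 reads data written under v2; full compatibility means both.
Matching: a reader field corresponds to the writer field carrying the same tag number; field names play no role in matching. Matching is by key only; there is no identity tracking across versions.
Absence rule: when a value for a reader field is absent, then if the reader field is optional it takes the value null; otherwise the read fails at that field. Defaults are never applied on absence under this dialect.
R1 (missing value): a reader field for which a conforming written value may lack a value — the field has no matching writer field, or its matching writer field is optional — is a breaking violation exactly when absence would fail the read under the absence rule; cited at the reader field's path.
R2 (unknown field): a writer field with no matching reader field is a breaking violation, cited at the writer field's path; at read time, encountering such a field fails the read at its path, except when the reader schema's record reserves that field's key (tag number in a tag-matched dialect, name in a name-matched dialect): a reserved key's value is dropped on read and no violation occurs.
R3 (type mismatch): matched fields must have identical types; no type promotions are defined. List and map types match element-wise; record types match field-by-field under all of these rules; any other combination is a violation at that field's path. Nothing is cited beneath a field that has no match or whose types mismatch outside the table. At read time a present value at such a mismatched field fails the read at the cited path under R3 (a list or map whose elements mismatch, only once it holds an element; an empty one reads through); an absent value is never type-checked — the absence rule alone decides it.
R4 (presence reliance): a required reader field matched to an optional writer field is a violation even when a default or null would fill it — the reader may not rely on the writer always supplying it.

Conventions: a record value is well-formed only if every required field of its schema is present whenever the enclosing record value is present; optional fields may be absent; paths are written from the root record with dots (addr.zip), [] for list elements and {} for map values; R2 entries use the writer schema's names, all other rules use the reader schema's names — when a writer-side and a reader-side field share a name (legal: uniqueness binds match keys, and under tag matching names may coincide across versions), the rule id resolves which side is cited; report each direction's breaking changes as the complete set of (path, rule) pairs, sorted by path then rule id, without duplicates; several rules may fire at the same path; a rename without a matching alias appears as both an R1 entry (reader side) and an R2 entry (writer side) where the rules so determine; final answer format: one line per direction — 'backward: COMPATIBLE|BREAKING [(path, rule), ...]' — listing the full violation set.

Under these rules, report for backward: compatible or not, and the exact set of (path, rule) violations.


backward: BREAKING [(factor, R1), (factor, R4), (id, R2), (tags, R2)]

each type pair in Ticket: writer, then reader
backward analysis of Ticket with v2 as reader and v1 as writer:
  id: no writer-side match
  factor <- factor (float64 -> float64, writer optional)
  height <- height (float32 -> float32, writer optional)
  zip <- zip (int64 -> int64, writer required)
  attempts <- retries (int64 -> int64, writer required)
  latitude <- latitude (float32 -> float32, writer required)
  writer tags: unknown to reader
  writer id: unknown to reader
  R1 fires at factor
  R4 fires at factor
  R2 fires at id
  R2 fires at tags
  => 4 violation(s): backward is BREAKING for Ticket
ruling out the remaining Ticket differences:
  renamed field retries to attempts in record Ticket -> inert for the asked Ticket verdict: nothing fires


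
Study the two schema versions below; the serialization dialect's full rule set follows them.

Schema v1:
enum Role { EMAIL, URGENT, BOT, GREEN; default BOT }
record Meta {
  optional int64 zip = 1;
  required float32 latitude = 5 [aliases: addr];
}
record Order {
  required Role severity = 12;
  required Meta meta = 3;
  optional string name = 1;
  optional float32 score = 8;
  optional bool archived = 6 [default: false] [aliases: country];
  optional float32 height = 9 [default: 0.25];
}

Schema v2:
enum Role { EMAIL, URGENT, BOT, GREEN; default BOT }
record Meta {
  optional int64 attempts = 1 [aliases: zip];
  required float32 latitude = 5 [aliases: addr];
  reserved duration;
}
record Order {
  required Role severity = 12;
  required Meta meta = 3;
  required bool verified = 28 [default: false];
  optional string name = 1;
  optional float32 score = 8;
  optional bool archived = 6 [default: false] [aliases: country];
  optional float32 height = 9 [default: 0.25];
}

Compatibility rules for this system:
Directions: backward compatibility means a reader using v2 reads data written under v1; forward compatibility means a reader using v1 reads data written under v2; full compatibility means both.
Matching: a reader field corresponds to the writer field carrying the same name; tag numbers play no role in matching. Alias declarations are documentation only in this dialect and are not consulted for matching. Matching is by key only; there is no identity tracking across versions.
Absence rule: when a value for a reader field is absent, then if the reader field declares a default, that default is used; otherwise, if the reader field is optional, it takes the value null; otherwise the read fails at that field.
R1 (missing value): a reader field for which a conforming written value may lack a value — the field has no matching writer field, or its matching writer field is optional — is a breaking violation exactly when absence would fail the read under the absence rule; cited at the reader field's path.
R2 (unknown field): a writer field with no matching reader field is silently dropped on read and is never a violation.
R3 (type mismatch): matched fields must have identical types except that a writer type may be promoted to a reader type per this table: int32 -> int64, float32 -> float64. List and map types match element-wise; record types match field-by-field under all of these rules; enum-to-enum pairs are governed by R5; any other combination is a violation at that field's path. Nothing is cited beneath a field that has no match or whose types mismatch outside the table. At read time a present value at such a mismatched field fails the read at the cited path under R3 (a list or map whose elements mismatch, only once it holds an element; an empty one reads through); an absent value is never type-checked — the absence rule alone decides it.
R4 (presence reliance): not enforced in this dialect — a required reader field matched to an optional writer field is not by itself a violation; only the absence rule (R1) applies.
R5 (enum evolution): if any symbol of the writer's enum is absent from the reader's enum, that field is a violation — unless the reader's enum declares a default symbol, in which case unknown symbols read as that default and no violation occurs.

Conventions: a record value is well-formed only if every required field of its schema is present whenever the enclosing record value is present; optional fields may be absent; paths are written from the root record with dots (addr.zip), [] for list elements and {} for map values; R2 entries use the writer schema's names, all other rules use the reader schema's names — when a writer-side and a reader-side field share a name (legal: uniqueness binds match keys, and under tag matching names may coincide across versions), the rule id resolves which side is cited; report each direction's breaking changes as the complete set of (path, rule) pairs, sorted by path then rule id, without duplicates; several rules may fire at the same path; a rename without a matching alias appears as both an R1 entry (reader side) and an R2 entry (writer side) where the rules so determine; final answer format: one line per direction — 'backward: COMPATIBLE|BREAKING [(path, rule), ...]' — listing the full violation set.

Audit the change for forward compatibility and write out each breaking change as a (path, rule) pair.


each type pair in Order: writer, then reader
checking forward for Order: reader v1 against writer v2:
  Role -> Role, writer required: severity aligns to severity
  Meta -> Meta, writer required: meta aligns to meta
  string -> string, writer optional: name aligns to name
  float32 -> float32, writer optional: score aligns to score
  bool -> bool, writer optional: archived aligns to archived
  float32 -> float32, writer optional: height aligns to height
  leftover writer field: verified
  meta.zip: no writer match
  float32 -> float32, writer required: meta.latitude aligns to meta.latitude
  leftover writer field: meta.attempts
  nothing fires on Order: forward is COMPATIBLE
the rest of the Order diff is inert for this question:
  renamed field zip to attempts in record Meta (alias zip declared on the renamed field) -> fires no rule on Order, leaving the asked answer as it is
  added field verified to record Order: required bool, tag 28, default false (in v2 it sits immediately before name) -> fires no rule on Order, leaving the asked answer as it is

forward: COMPATIBLE []


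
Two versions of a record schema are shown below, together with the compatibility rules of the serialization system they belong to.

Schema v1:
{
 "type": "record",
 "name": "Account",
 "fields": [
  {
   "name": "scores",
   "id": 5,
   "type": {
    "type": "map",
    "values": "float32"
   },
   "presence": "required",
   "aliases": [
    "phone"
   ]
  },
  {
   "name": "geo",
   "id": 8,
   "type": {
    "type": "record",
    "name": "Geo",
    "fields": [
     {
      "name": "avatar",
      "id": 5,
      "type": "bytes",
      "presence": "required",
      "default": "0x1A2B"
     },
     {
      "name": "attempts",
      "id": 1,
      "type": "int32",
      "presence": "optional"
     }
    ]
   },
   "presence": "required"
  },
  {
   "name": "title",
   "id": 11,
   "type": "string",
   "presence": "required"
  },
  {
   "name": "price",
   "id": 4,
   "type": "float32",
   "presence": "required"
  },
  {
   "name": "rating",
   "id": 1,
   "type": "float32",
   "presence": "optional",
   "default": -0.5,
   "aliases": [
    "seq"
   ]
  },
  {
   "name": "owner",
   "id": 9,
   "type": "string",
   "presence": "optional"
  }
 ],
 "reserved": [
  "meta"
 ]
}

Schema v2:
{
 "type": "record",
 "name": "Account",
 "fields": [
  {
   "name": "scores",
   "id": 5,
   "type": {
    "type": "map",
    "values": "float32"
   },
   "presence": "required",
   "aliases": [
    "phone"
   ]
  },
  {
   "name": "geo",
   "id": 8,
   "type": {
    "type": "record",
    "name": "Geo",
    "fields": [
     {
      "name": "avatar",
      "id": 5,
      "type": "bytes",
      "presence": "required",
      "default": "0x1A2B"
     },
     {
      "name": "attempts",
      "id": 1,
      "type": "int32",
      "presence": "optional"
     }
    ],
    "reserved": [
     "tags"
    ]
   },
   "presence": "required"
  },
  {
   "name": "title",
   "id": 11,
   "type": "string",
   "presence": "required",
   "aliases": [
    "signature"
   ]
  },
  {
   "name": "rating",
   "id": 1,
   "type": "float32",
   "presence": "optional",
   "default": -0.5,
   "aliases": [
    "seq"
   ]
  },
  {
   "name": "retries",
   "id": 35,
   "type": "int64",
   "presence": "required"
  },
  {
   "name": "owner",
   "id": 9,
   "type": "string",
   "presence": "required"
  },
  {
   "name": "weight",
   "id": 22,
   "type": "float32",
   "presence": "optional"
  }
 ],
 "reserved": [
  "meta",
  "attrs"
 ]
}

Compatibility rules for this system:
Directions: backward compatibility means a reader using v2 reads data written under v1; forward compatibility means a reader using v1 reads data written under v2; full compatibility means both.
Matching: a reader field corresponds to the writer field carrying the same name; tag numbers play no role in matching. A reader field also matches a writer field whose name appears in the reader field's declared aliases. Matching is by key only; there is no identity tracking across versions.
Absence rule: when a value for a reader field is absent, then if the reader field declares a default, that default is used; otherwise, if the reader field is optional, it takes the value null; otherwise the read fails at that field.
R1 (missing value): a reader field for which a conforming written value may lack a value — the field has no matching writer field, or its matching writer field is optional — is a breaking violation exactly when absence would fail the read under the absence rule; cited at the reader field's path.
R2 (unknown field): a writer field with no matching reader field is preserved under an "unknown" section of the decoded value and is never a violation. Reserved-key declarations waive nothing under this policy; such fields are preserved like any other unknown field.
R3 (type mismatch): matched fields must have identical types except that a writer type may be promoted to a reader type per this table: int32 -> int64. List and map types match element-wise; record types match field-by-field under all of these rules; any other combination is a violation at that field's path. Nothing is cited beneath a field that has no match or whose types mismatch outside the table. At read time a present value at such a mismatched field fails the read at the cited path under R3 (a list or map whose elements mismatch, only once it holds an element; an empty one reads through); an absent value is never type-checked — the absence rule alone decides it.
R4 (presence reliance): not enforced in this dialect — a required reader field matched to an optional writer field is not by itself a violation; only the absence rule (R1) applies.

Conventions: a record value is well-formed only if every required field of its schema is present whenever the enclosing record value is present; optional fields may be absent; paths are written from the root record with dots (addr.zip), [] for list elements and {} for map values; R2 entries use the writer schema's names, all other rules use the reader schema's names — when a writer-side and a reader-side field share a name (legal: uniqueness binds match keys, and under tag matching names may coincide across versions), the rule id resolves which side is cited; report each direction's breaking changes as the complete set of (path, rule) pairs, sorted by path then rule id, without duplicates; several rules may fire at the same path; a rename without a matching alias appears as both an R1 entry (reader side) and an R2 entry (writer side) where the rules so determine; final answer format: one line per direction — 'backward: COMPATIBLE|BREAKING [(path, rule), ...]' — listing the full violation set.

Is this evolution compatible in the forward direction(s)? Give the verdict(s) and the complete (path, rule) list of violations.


arrows below run writer -> reader for Account
forward pass over Account, reader schema v1, writer schema v2:
  writer required, map<string, float32> -> map<string, float32>: reader scores maps from writer scores
  writer required, Geo -> Geo: reader geo maps from writer geo
  writer required, string -> string: reader title maps from writer title
  price: no writer-side match
  writer optional, float32 -> float32: reader rating maps from writer rating
  writer required, string -> string: reader owner maps from writer owner
  writer field retries has no reader counterpart
  writer field weight has no reader counterpart
  writer required, bytes -> bytes: reader geo.avatar maps from writer geo.avatar
  writer optional, int32 -> int32: reader geo.attempts maps from writer geo.attempts
  rule R1 violated at price
  => forward: BREAKING (1)
ruling out the remaining Account differences:
  field owner in record Account: optional changed to required -> its effect on Account is confined to the backward direction, not asked
  added field retries to record Account: required int64, tag 35 (in v2 it sits immediately before owner) -> its effect on Account is confined to the backward direction, not asked
  added field weight to record Account: optional float32, tag 22 (in v2 it sits last) -> inert for the asked Account verdict: nothing fires

forward: BREAKING [(price, R1)]


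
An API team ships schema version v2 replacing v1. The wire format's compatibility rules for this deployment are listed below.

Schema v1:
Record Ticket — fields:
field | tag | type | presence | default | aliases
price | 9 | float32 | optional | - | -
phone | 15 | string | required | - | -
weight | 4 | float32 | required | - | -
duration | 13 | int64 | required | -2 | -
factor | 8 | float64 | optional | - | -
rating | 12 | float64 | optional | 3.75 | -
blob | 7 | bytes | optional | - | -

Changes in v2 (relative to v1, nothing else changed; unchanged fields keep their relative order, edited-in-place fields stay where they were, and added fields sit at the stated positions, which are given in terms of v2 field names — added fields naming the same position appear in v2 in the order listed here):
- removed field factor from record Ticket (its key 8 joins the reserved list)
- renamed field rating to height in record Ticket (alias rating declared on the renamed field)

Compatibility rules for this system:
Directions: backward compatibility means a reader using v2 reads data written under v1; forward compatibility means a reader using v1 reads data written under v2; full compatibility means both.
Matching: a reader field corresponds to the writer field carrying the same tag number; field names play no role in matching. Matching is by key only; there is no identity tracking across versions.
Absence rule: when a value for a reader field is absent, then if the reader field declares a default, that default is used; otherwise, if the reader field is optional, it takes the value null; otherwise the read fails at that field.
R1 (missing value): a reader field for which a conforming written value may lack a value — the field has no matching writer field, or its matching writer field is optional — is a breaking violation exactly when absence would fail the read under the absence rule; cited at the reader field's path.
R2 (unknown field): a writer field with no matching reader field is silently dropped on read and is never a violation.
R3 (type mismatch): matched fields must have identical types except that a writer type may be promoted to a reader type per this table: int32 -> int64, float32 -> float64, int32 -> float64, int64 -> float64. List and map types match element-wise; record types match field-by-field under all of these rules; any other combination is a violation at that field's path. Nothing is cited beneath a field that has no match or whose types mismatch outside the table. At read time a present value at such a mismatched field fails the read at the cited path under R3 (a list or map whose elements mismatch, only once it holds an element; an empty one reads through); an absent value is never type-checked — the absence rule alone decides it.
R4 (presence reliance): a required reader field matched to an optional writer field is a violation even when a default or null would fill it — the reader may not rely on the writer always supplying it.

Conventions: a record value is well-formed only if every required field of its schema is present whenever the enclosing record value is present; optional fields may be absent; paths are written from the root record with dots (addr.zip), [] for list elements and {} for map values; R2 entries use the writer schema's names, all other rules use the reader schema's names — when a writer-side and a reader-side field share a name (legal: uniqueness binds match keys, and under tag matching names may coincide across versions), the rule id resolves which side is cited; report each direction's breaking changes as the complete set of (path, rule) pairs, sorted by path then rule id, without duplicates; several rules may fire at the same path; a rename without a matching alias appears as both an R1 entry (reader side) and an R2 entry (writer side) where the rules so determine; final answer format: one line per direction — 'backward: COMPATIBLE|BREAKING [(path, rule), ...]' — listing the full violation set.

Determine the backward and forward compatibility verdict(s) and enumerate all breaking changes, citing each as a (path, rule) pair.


each type pair in Ticket: writer, then reader
backward on Ticket — v2 reading data written by v1:
  price: paired with writer price (float32 -> float32; writer optional)
  phone: paired with writer phone (string -> string; writer required)
  weight: paired with writer weight (float32 -> float32; writer required)
  duration: paired with writer duration (int64 -> int64; writer required)
  height: paired with writer rating (float64 -> float64; writer optional)
  blob: paired with writer blob (bytes -> bytes; writer optional)
  writer field factor has no reader counterpart
  => backward: COMPATIBLE
forward on Ticket — v1 reading data written by v2:
  price: paired with writer price (float32 -> float32; writer optional)
  phone: paired with writer phone (string -> string; writer required)
  weight: paired with writer weight (float32 -> float32; writer required)
  duration: paired with writer duration (int64 -> int64; writer required)
  factor: no writer-side match
  rating: paired with writer height (float64 -> float64; writer optional)
  blob: paired with writer blob (bytes -> bytes; writer optional)
  => forward: COMPATIBLE

backward: COMPATIBLE []; forward: COMPATIBLE []


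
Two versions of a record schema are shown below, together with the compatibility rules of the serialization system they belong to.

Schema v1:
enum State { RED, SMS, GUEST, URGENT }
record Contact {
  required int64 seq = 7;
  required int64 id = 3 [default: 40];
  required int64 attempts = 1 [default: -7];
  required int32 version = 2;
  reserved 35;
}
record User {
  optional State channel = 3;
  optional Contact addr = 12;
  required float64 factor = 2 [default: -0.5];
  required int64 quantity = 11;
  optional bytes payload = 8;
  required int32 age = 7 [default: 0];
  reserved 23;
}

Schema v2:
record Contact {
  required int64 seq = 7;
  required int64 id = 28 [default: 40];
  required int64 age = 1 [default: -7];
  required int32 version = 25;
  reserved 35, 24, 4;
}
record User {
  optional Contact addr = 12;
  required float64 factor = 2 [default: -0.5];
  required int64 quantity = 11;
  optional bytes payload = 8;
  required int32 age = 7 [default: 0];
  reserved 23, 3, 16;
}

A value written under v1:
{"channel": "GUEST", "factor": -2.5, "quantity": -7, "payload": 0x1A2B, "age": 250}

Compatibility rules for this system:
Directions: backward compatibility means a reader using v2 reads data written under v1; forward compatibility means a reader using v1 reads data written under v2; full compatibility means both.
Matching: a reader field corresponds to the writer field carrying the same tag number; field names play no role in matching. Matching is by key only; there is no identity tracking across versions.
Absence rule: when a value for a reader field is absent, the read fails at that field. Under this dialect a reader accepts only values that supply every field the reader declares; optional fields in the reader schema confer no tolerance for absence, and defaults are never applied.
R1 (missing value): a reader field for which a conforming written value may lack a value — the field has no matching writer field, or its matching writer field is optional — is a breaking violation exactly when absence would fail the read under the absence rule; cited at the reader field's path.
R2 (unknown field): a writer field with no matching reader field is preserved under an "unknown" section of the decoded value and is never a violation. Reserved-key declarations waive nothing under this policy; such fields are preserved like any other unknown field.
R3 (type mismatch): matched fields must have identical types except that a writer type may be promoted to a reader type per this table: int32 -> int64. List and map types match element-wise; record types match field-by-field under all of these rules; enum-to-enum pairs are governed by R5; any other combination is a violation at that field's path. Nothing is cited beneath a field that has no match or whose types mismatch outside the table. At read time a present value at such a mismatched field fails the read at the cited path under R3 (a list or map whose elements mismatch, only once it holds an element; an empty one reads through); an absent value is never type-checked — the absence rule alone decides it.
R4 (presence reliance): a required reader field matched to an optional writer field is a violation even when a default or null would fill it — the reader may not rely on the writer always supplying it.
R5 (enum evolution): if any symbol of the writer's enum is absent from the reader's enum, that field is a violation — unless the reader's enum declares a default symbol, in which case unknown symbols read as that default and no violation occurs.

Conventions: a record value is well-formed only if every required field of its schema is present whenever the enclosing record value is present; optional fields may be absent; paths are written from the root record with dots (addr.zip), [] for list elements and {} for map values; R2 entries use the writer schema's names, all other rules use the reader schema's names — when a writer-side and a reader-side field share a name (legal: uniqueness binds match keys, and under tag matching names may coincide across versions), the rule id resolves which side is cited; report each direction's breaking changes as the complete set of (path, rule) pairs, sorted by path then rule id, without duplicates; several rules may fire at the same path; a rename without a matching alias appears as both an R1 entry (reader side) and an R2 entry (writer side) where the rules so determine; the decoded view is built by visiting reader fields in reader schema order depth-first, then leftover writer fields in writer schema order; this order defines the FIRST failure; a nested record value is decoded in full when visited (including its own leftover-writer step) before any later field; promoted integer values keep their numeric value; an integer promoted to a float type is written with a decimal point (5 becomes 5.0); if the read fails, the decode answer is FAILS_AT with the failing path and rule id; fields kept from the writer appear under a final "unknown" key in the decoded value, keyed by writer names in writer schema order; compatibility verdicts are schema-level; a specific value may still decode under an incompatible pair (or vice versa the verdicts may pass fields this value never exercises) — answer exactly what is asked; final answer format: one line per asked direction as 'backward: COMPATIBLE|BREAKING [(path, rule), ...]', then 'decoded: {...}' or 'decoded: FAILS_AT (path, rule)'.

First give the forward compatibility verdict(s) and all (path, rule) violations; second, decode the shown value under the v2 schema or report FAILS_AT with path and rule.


forward: BREAKING [(addr, R1), (addr.id, R1), (addr.version, R1), (channel, R1), (payload, R1)]; decoded: FAILS_AT (addr, R1)

in User below, arrows point writer -> reader
checking forward for User: reader v1 against writer v2:
  channel: no writer-side match
  addr: paired with writer addr (Contact -> Contact; writer optional)
  factor: paired with writer factor (float64 -> float64; writer required)
  quantity: paired with writer quantity (int64 -> int64; writer required)
  payload: paired with writer payload (bytes -> bytes; writer optional)
  age: paired with writer age (int32 -> int32; writer required)
  addr.seq: paired with writer addr.seq (int64 -> int64; writer required)
  addr.id: no writer-side match
  addr.attempts: paired with writer addr.age (int64 -> int64; writer required)
  addr.version: no writer-side match
  writer addr.id: unknown to reader
  writer addr.version: unknown to reader
  violation R1 at addr
  violation R1 at addr.id
  violation R1 at addr.version
  violation R1 at channel
  violation R1 at payload
  => forward verdict for User: BREAKING, 5 violation(s)
decode (reader v2):
  read fails at addr under R1 (no fill)
  => FAILS_AT (addr, R1)
remaining User differences; none change what is asked:
  removed field channel from record User (its key 3 joins the reserved list) -> matters only for User's backward compatibility — outside the asked direction
  renamed field attempts to age in record Contact -> fires no rule on User, leaving the asked answer as it is
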